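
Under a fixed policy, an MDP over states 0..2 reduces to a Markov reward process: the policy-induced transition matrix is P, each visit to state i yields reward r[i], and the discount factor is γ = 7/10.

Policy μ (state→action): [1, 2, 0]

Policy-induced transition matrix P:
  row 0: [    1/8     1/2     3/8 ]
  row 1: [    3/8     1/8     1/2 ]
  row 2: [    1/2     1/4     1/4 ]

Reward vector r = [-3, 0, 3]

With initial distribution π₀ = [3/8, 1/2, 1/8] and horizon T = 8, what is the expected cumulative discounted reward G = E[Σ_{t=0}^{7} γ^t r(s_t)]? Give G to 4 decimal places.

G = -0.3919

t=0: π = [0.3750, 0.5000, 0.1250], E[r] = -0.7500, γ^t·E[r] = -0.750000, running G = -0.750000
t=1: π = [0.2969, 0.2813, 0.4219], E[r] = 0.3750, γ^t·E[r] = 0.262500, running G = -0.487500
t=2: π = [0.3535, 0.2891, 0.3574], E[r] = 0.0117, γ^t·E[r] = 0.005742, running G = -0.481758
t=3: π = [0.3313, 0.3022, 0.3665], E[r] = 0.1055, γ^t·E[r] = 0.036176, running G = -0.445582
t=4: π = [0.3380, 0.2950, 0.3670], E[r] = 0.0870, γ^t·E[r] = 0.020883, running G = -0.424699
t=5: π = [0.3364, 0.2976, 0.3660], E[r] = 0.0889, γ^t·E[r] = 0.014941, running G = -0.409758
t=6: π = [0.3367, 0.2969, 0.3665], E[r] = 0.0894, γ^t·E[r] = 0.010516, running G = -0.399243
t=7: π = [0.3366, 0.2971, 0.3663], E[r] = 0.0890, γ^t·E[r] = 0.007329, running G = -0.391914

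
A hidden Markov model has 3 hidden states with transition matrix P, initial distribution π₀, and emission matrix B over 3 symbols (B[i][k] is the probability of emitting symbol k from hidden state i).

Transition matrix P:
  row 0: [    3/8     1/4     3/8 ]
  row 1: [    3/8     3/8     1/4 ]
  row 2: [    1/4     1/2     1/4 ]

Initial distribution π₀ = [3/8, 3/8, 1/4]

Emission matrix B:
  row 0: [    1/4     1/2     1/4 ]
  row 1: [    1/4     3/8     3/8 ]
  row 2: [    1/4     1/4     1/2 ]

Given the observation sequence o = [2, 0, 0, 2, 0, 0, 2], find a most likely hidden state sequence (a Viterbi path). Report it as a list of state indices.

t=0: δ = [9.375e-02, 1.406e-01, 1.250e-01]  (obs o_0=2)
t=1: δ = [1.318e-02, 1.562e-02, 8.789e-03]  ψ = [1, 2, 0]  (obs o_1=0)
t=2: δ = [1.465e-03, 1.465e-03, 1.236e-03]  ψ = [1, 1, 0]  (obs o_2=0)
t=3: δ = [1.373e-04, 2.317e-04, 2.747e-04]  ψ = [0, 2, 0]  (obs o_3=2)
t=4: δ = [2.173e-05, 3.433e-05, 1.717e-05]  ψ = [1, 2, 2]  (obs o_4=0)
t=5: δ = [3.219e-06, 3.219e-06, 2.146e-06]  ψ = [1, 1, 1]  (obs o_5=0)
t=6: δ = [3.017e-07, 4.526e-07, 6.035e-07]  ψ = [0, 1, 0]  (obs o_6=2)
backtrack: best end state = 2; path = [2, 1, 0, 2, 1, 0, 2]

path = [2, 1, 0, 2, 1, 0, 2]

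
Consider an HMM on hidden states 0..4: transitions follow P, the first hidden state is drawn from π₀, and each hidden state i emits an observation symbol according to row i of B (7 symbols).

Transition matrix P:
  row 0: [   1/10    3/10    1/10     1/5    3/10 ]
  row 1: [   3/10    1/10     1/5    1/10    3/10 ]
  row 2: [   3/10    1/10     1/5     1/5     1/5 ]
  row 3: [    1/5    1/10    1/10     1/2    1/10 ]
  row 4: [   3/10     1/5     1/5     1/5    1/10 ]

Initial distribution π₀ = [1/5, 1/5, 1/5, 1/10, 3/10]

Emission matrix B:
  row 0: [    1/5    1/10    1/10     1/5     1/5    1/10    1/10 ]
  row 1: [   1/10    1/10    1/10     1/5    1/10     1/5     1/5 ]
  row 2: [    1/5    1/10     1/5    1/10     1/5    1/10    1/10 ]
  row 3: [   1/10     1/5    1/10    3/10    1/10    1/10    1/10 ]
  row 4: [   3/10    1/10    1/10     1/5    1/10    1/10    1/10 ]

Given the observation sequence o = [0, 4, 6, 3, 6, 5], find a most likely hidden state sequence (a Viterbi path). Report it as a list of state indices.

path = [4, 0, 3, 3, 3, 3]

t=0: δ = [4.000e-02, 2.000e-02, 4.000e-02, 1.000e-02, 9.000e-02]  (obs o_0=0)
t=1: δ = [5.400e-03, 1.800e-03, 3.600e-03, 1.800e-03, 1.200e-03]  ψ = [4, 4, 4, 4, 0]  (obs o_1=4)
t=2: δ = [1.080e-04, 3.240e-04, 7.200e-05, 1.080e-04, 1.620e-04]  ψ = [2, 0, 2, 0, 0]  (obs o_2=6)
t=3: δ = [1.944e-05, 6.480e-06, 6.480e-06, 1.620e-05, 1.944e-05]  ψ = [1, 0, 1, 3, 1]  (obs o_3=3)
t=4: δ = [5.832e-07, 1.166e-06, 3.888e-07, 8.100e-07, 5.832e-07]  ψ = [4, 0, 4, 3, 0]  (obs o_4=6)
t=5: δ = [3.499e-08, 3.499e-08, 2.333e-08, 4.050e-08, 3.499e-08]  ψ = [1, 0, 1, 3, 1]  (obs o_5=5)
backtrack: best end state = 3; path = [4, 0, 3, 3, 3, 3]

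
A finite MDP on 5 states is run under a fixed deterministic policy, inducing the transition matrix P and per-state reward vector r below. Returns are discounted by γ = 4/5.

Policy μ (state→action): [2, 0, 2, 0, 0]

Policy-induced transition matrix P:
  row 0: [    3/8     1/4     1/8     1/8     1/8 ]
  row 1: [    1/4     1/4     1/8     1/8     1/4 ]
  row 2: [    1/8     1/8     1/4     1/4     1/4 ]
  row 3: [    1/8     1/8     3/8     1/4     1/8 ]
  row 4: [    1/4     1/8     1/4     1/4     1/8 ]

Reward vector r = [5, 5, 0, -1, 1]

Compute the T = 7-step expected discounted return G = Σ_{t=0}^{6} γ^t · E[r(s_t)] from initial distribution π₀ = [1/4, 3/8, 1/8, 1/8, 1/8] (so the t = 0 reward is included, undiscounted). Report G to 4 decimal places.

G = 9.2810

t=0: π = [0.2500, 0.3750, 0.1250, 0.1250, 0.1250], E[r] = 3.1250, γ^t·E[r] = 3.125000, running G = 3.125000
t=1: π = [0.2500, 0.2031, 0.1875, 0.1719, 0.1875], E[r] = 2.2813, γ^t·E[r] = 1.825000, running G = 4.950000
t=2: π = [0.2363, 0.1816, 0.2148, 0.1934, 0.1738], E[r] = 2.0703, γ^t·E[r] = 1.325000, running G = 6.275000
t=3: π = [0.2285, 0.1772, 0.2219, 0.1978, 0.1746], E[r] = 2.0056, γ^t·E[r] = 1.026875, running G = 7.301875
t=4: π = [0.2261, 0.1757, 0.2240, 0.1993, 0.1749], E[r] = 1.9847, γ^t·E[r] = 0.812950, running G = 8.114825
t=5: π = [0.2254, 0.1752, 0.2247, 0.1998, 0.1750], E[r] = 1.9781, γ^t·E[r] = 0.648184, running G = 8.763009
t=6: π = [0.2251, 0.1751, 0.2249, 0.1999, 0.1750], E[r] = 1.9760, γ^t·E[r] = 0.517993, running G = 9.281002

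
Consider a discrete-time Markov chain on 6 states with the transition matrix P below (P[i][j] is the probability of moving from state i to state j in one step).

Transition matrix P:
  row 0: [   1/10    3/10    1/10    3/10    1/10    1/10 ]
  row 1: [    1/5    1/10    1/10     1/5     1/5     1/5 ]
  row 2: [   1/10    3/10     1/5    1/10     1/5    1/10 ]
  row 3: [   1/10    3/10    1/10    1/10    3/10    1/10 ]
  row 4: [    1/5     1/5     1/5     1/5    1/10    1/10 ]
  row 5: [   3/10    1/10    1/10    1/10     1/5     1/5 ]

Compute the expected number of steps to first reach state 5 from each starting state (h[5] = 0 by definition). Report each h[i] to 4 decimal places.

First-step conditioning: h[5] = 0; for i ≠ 5, h[i] = 1 + Σ_k P[i][k]·h[k].
  h[0] = 1 + 1/10·h[0] + 3/10·h[1] + 1/10·h[2] + 3/10·h[3] + 1/10·h[4]
  h[1] = 1 + 1/5·h[0] + 1/10·h[1] + 1/10·h[2] + 1/5·h[3] + 1/5·h[4]
  h[2] = 1 + 1/10·h[0] + 3/10·h[1] + 1/5·h[2] + 1/10·h[3] + 1/5·h[4]
  h[3] = 1 + 1/10·h[0] + 3/10·h[1] + 1/10·h[2] + 1/10·h[3] + 3/10·h[4]
  h[4] = 1 + 1/5·h[0] + 1/5·h[1] + 1/5·h[2] + 1/5·h[3] + 1/10·h[4]
Solving the 5×5 linear system over states ≠ 5 gives exactly h = [13170/1627, 12080/1627, 13178/1627, 13188/1627, 13278/1627, 0] (h[5] = 0 is the target).

h = [8.0947, 7.4247, 8.0996, 8.1057, 8.1610, 0.0000]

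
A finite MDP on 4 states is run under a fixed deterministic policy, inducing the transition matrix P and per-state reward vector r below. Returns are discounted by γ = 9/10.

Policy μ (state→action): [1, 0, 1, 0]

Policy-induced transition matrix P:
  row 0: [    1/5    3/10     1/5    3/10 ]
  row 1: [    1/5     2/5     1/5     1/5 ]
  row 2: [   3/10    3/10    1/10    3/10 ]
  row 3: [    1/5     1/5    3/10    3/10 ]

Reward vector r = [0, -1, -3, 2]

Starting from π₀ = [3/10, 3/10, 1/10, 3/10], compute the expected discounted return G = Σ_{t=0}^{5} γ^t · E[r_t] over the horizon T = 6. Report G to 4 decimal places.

t=0: π = [0.3000, 0.3000, 0.1000, 0.3000], E[r] = 0.0000, γ^t·E[r] = 0.000000, running G = 0.000000
t=1: π = [0.2100, 0.3000, 0.2200, 0.2700], E[r] = -0.4200, γ^t·E[r] = -0.378000, running G = -0.378000
t=2: π = [0.2220, 0.3030, 0.2050, 0.2700], E[r] = -0.3780, γ^t·E[r] = -0.306180, running G = -0.684180
t=3: π = [0.2205, 0.3033, 0.2065, 0.2697], E[r] = -0.3834, γ^t·E[r] = -0.279499, running G = -0.963679
t=4: π = [0.2207, 0.3034, 0.2063, 0.2697], E[r] = -0.3830, γ^t·E[r] = -0.251273, running G = -1.214952
t=5: π = [0.2206, 0.3034, 0.2063, 0.2697], E[r] = -0.3830, γ^t·E[r] = -0.226185, running G = -1.441137

G = -1.4411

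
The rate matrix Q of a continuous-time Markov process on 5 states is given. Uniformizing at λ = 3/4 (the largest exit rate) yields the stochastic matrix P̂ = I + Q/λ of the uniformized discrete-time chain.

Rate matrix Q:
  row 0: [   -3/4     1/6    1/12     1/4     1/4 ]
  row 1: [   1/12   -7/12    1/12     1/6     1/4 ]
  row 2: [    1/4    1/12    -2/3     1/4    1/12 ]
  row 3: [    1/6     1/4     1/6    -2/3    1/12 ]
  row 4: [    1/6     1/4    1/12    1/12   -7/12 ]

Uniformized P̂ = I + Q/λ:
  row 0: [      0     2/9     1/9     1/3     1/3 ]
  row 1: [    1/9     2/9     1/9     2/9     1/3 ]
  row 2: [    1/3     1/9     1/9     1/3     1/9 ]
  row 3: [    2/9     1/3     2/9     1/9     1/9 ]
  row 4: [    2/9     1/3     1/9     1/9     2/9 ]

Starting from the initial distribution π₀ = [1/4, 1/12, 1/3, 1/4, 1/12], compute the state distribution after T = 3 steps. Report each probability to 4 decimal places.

π = [0.1715, 0.2551, 0.1344, 0.2082, 0.2308]

t=0: π = [0.2500, 0.0833, 0.3333, 0.2500, 0.0833]
t=1: π = [0.1944, 0.2222, 0.1389, 0.2500, 0.1944]
t=2: π = [0.1698, 0.2562, 0.1389, 0.2099, 0.2253]
t=3: π = [0.1715, 0.2551, 0.1344, 0.2082, 0.2308]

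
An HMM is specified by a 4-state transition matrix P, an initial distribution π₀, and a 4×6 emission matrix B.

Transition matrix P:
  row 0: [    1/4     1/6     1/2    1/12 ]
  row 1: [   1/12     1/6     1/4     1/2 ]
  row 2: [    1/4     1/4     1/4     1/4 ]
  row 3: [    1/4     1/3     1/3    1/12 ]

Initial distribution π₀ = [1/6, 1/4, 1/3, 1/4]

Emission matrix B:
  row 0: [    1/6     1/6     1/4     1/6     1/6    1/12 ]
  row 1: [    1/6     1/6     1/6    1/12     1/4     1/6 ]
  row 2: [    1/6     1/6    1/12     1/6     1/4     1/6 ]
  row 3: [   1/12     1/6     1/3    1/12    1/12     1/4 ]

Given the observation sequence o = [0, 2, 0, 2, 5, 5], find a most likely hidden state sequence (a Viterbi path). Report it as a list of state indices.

t=0: δ = [2.778e-02, 4.167e-02, 5.556e-02, 2.083e-02]  (obs o_0=0)
t=1: δ = [3.472e-03, 2.315e-03, 1.157e-03, 6.944e-03]  ψ = [2, 2, 0, 1]  (obs o_1=2)
t=2: δ = [2.894e-04, 3.858e-04, 3.858e-04, 9.645e-05]  ψ = [3, 3, 3, 1]  (obs o_2=0)
t=3: δ = [2.411e-05, 1.608e-05, 1.206e-05, 6.430e-05]  ψ = [2, 2, 0, 1]  (obs o_3=2)
t=4: δ = [1.340e-06, 3.572e-06, 3.572e-06, 2.009e-06]  ψ = [3, 3, 3, 1]  (obs o_4=5)
t=5: δ = [7.442e-08, 1.488e-07, 1.488e-07, 4.465e-07]  ψ = [2, 2, 1, 1]  (obs o_5=5)
backtrack: best end state = 3; path = [1, 3, 1, 3, 1, 3]

path = [1, 3, 1, 3, 1, 3]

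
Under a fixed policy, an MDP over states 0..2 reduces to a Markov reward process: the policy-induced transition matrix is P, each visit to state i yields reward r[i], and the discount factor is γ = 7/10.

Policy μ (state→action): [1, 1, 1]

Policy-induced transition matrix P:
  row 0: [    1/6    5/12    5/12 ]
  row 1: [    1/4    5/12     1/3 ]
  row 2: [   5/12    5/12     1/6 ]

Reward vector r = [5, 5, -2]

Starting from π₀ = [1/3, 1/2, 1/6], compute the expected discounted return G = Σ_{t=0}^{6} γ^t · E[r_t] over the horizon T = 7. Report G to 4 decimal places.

t=0: π = [0.3333, 0.5000, 0.1667], E[r] = 3.8333, γ^t·E[r] = 3.833333, running G = 3.833333
t=1: π = [0.2500, 0.4167, 0.3333], E[r] = 2.6667, γ^t·E[r] = 1.866667, running G = 5.700000
t=2: π = [0.2847, 0.4167, 0.2986], E[r] = 2.9097, γ^t·E[r] = 1.425764, running G = 7.125764
t=3: π = [0.2760, 0.4167, 0.3073], E[r] = 2.8490, γ^t·E[r] = 0.977193, running G = 8.102957
t=4: π = [0.2782, 0.4167, 0.3051], E[r] = 2.8641, γ^t·E[r] = 0.687682, running G = 8.790639
t=5: π = [0.2777, 0.4167, 0.3057], E[r] = 2.8604, γ^t·E[r] = 0.480739, running G = 9.271378
t=6: π = [0.2778, 0.4167, 0.3055], E[r] = 2.8613, γ^t·E[r] = 0.336629, running G = 9.608007

G = 9.6080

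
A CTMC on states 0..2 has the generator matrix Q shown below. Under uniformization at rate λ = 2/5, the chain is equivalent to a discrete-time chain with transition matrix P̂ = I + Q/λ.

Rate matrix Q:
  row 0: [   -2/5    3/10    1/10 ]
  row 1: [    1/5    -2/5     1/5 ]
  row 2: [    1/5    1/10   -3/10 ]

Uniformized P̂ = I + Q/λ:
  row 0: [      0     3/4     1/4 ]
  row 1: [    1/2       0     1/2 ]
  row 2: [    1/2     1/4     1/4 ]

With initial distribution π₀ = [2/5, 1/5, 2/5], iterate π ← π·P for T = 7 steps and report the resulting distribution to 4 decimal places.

π = [0.3328, 0.3344, 0.3328]

t=0: π = [0.4000, 0.2000, 0.4000]
t=1: π = [0.3000, 0.4000, 0.3000]
t=2: π = [0.3500, 0.3000, 0.3500]
t=3: π = [0.3250, 0.3500, 0.3250]
t=4: π = [0.3375, 0.3250, 0.3375]
t=5: π = [0.3313, 0.3375, 0.3313]
t=6: π = [0.3344, 0.3313, 0.3344]
t=7: π = [0.3328, 0.3344, 0.3328]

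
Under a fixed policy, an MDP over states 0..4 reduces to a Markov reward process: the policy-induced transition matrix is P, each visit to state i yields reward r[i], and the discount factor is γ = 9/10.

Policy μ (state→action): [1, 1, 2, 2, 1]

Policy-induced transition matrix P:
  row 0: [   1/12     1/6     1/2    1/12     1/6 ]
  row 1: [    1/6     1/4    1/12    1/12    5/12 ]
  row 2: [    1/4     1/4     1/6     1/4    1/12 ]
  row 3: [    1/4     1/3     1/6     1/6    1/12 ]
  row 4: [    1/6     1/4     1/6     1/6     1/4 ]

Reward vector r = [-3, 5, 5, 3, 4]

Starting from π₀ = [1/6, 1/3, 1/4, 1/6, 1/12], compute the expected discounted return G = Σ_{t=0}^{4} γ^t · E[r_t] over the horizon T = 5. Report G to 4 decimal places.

G = 12.6164

t=0: π = [0.1667, 0.3333, 0.2500, 0.1667, 0.0833], E[r] = 3.2500, γ^t·E[r] = 3.250000, running G = 3.250000
t=1: π = [0.1875, 0.2500, 0.1944, 0.1458, 0.2222], E[r] = 2.9861, γ^t·E[r] = 2.687500, running G = 5.937500
t=2: π = [0.1794, 0.2465, 0.2083, 0.1464, 0.2193], E[r] = 3.0527, γ^t·E[r] = 2.472656, running G = 8.410156
t=3: π = [0.1813, 0.2473, 0.2059, 0.1485, 0.2170], E[r] = 3.0357, γ^t·E[r] = 2.213016, running G = 10.623172
t=4: π = [0.1811, 0.2473, 0.2065, 0.1481, 0.2170], E[r] = 3.0380, γ^t·E[r] = 1.993204, running G = 12.616376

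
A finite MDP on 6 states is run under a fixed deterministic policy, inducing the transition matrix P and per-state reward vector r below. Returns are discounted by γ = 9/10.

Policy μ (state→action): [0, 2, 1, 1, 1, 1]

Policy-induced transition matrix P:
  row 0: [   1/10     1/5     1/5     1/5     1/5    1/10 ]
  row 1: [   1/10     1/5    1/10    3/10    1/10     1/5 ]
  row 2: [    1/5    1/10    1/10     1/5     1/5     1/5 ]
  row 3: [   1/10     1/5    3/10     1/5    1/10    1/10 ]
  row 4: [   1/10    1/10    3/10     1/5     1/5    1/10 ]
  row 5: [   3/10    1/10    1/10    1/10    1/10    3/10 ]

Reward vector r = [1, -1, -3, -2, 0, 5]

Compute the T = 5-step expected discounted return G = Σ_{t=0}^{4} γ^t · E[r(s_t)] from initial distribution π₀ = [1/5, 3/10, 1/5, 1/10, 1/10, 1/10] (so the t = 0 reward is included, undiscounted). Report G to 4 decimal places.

t=0: π = [0.2000, 0.3000, 0.2000, 0.1000, 0.1000, 0.1000], E[r] = -0.4000, γ^t·E[r] = -0.400000, running G = -0.400000
t=1: π = [0.1400, 0.1600, 0.1600, 0.2200, 0.1500, 0.1700], E[r] = -0.0900, γ^t·E[r] = -0.081000, running G = -0.481000
t=2: π = [0.1500, 0.1520, 0.1880, 0.1990, 0.1450, 0.1660], E[r] = -0.1340, γ^t·E[r] = -0.108540, running G = -0.589540
t=3: π = [0.1520, 0.1501, 0.1838, 0.1986, 0.1483, 0.1672], E[r] = -0.1107, γ^t·E[r] = -0.080700, running G = -0.670240
t=4: π = [0.1518, 0.1501, 0.1846, 0.1983, 0.1484, 0.1668], E[r] = -0.1144, γ^t·E[r] = -0.075071, running G = -0.745311

G = -0.7453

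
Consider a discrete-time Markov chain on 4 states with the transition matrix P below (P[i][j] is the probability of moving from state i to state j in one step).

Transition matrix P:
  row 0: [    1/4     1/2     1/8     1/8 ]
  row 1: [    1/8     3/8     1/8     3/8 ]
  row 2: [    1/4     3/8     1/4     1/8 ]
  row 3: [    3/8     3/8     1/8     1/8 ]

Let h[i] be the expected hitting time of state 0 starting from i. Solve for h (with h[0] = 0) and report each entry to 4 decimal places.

First-step conditioning: h[0] = 0; for i ≠ 0, h[i] = 1 + Σ_k P[i][k]·h[k].
  h[1] = 1 + 3/8·h[1] + 1/8·h[2] + 3/8·h[3]
  h[2] = 1 + 3/8·h[1] + 1/4·h[2] + 1/8·h[3]
  h[3] = 1 + 3/8·h[1] + 1/8·h[2] + 1/8·h[3]
Solving the 3×3 linear system over states ≠ 0 gives exactly h = [0, 280/59, 256/59, 224/59] (h[0] = 0 is the target).

h = [0.0000, 4.7458, 4.3390, 3.7966]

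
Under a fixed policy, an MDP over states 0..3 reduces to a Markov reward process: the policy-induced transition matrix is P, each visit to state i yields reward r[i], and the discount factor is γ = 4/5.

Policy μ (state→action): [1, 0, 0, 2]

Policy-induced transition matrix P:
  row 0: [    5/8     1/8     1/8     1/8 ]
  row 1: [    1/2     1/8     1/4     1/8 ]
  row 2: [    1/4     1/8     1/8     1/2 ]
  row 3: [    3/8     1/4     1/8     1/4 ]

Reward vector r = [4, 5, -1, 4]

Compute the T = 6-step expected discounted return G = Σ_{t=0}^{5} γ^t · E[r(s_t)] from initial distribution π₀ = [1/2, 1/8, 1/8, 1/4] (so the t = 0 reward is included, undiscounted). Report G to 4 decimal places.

G = 12.7431

t=0: π = [0.5000, 0.1250, 0.1250, 0.2500], E[r] = 3.5000, γ^t·E[r] = 3.500000, running G = 3.500000
t=1: π = [0.5000, 0.1563, 0.1406, 0.2031], E[r] = 3.4531, γ^t·E[r] = 2.762500, running G = 6.262500
t=2: π = [0.5020, 0.1504, 0.1445, 0.2031], E[r] = 3.4277, γ^t·E[r] = 2.193750, running G = 8.456250
t=3: π = [0.5012, 0.1504, 0.1438, 0.2046], E[r] = 3.4314, γ^t·E[r] = 1.756875, running G = 10.213125
t=4: π = [0.5011, 0.1506, 0.1438, 0.2045], E[r] = 3.4316, γ^t·E[r] = 1.405575, running G = 11.618700
t=5: π = [0.5011, 0.1506, 0.1438, 0.2045], E[r] = 3.4315, γ^t·E[r] = 1.124419, running G = 12.743119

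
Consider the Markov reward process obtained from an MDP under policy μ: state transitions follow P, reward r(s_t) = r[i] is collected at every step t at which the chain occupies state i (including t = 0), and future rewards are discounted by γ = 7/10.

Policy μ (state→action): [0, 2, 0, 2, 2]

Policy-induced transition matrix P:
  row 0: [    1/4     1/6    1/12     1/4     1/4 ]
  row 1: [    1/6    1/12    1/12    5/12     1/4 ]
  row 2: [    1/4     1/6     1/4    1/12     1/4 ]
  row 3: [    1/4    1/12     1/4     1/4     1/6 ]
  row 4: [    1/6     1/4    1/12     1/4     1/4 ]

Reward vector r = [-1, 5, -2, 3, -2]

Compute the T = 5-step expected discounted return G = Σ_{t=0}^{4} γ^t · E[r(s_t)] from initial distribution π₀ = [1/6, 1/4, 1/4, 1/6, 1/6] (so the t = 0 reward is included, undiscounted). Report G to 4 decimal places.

G = 1.6654

t=0: π = [0.1667, 0.2500, 0.2500, 0.1667, 0.1667], E[r] = 0.7500, γ^t·E[r] = 0.750000, running G = 0.750000
t=1: π = [0.2153, 0.1458, 0.1528, 0.2500, 0.2361], E[r] = 0.4861, γ^t·E[r] = 0.340278, running G = 1.090278
t=2: π = [0.2182, 0.1534, 0.1505, 0.2488, 0.2292], E[r] = 0.5359, γ^t·E[r] = 0.262581, running G = 1.352859
t=3: π = [0.2181, 0.1522, 0.1499, 0.2505, 0.2293], E[r] = 0.5363, γ^t·E[r] = 0.183939, running G = 1.536798
t=4: π = [0.2182, 0.1522, 0.1501, 0.2504, 0.2291], E[r] = 0.5357, γ^t·E[r] = 0.128611, running G = 1.665409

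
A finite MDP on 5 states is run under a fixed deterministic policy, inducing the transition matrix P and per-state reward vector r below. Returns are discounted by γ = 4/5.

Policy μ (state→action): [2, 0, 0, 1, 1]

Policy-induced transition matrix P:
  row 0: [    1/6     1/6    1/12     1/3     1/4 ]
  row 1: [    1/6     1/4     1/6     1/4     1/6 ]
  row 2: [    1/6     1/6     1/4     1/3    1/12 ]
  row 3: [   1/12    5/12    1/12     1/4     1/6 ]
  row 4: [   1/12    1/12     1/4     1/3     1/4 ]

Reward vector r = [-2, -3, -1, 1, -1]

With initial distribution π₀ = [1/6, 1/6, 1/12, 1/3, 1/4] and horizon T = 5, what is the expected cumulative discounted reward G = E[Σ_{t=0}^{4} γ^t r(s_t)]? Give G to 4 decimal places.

t=0: π = [0.1667, 0.1667, 0.0833, 0.3333, 0.2500], E[r] = -0.8333, γ^t·E[r] = -0.833333, running G = -0.833333
t=1: π = [0.1181, 0.2431, 0.1528, 0.2917, 0.1944], E[r] = -1.0208, γ^t·E[r] = -0.816667, running G = -1.650000
t=2: π = [0.1262, 0.2436, 0.1615, 0.2888, 0.1800], E[r] = -1.0359, γ^t·E[r] = -0.662963, running G = -2.312963
t=3: π = [0.1276, 0.2442, 0.1605, 0.2890, 0.1787], E[r] = -1.0380, γ^t·E[r] = -0.531457, running G = -2.844420
t=4: π = [0.1277, 0.2444, 0.1602, 0.2889, 0.1788], E[r] = -1.0386, γ^t·E[r] = -0.425412, running G = -3.269832

G = -3.2698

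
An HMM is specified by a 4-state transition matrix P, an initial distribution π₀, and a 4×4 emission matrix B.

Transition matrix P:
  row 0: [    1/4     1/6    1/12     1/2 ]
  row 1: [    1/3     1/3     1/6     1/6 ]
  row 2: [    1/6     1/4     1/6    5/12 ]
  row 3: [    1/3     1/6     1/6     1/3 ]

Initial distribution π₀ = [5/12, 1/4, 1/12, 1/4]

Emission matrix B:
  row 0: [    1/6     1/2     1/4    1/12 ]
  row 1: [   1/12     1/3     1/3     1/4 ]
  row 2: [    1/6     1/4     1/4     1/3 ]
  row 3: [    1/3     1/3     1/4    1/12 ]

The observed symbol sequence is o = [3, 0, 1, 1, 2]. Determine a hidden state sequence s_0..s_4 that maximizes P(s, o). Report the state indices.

path = [0, 3, 0, 0, 3]

t=0: δ = [3.472e-02, 6.250e-02, 2.778e-02, 2.083e-02]  (obs o_0=3)
t=1: δ = [3.472e-03, 1.736e-03, 1.736e-03, 5.787e-03]  ψ = [1, 1, 1, 0]  (obs o_1=0)
t=2: δ = [9.645e-04, 3.215e-04, 2.411e-04, 6.430e-04]  ψ = [3, 3, 3, 3]  (obs o_2=1)
t=3: δ = [1.206e-04, 5.358e-05, 2.679e-05, 1.608e-04]  ψ = [0, 0, 3, 0]  (obs o_3=1)
t=4: δ = [1.340e-05, 8.931e-06, 6.698e-06, 1.507e-05]  ψ = [3, 3, 3, 0]  (obs o_4=2)
backtrack: best end state = 3; path = [0, 3, 0, 0, 3]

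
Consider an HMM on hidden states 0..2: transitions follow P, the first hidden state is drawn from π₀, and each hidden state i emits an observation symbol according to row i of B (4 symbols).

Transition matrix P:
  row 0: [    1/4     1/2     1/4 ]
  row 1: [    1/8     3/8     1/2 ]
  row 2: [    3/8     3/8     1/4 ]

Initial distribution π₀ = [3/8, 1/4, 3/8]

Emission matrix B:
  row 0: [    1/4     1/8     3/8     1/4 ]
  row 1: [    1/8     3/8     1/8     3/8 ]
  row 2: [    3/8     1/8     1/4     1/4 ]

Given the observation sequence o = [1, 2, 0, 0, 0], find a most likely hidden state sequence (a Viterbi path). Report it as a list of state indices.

path = [1, 2, 0, 1, 2]

t=0: δ = [4.688e-02, 9.375e-02, 4.688e-02]  (obs o_0=1)
t=1: δ = [6.592e-03, 4.395e-03, 1.172e-02]  ψ = [2, 1, 1]  (obs o_1=2)
t=2: δ = [1.099e-03, 5.493e-04, 1.099e-03]  ψ = [2, 2, 2]  (obs o_2=0)
t=3: δ = [1.030e-04, 6.866e-05, 1.030e-04]  ψ = [2, 0, 0]  (obs o_3=0)
t=4: δ = [9.656e-06, 6.437e-06, 1.287e-05]  ψ = [2, 0, 1]  (obs o_4=0)
backtrack: best end state = 2; path = [1, 2, 0, 1, 2]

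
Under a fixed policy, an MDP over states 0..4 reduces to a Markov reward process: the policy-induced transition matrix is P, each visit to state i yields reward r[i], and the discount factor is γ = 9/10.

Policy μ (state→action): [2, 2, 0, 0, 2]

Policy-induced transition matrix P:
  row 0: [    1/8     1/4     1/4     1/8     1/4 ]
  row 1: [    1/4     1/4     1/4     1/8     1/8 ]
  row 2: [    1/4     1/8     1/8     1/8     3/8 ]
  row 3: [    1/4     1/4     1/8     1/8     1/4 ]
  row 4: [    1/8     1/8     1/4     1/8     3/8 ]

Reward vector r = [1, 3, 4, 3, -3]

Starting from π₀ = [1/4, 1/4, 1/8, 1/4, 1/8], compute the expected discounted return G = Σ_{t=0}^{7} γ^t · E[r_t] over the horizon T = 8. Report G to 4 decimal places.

t=0: π = [0.2500, 0.2500, 0.1250, 0.2500, 0.1250], E[r] = 1.8750, γ^t·E[r] = 1.875000, running G = 1.875000
t=1: π = [0.2031, 0.2188, 0.2031, 0.1250, 0.2500], E[r] = 1.2969, γ^t·E[r] = 1.167188, running G = 3.042188
t=2: π = [0.1934, 0.1934, 0.2090, 0.1250, 0.2793], E[r] = 1.1465, γ^t·E[r] = 0.928652, running G = 3.970840
t=3: π = [0.1909, 0.1890, 0.2083, 0.1250, 0.2869], E[r] = 1.1052, γ^t·E[r] = 0.805709, running G = 4.776549
t=4: π = [0.1903, 0.1881, 0.2083, 0.1250, 0.2883], E[r] = 1.0982, γ^t·E[r] = 0.720513, running G = 5.497061
t=5: π = [0.1902, 0.1879, 0.2083, 0.1250, 0.2886], E[r] = 1.0966, γ^t·E[r] = 0.647527, running G = 6.144588
t=6: π = [0.1902, 0.1879, 0.2083, 0.1250, 0.2886], E[r] = 1.0963, γ^t·E[r] = 0.582614, running G = 6.727202
t=7: π = [0.1902, 0.1879, 0.2083, 0.1250, 0.2886], E[r] = 1.0962, γ^t·E[r] = 0.524322, running G = 7.251524

G = 7.2515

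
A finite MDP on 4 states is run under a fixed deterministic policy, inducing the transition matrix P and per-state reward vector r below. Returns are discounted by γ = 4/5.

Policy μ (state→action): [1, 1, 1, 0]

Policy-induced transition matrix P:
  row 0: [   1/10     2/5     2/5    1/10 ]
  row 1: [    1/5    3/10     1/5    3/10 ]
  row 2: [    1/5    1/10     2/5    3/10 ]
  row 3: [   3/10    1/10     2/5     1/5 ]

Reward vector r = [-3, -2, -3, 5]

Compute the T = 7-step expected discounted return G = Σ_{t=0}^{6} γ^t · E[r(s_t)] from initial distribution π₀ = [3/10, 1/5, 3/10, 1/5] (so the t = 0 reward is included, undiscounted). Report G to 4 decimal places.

G = -3.9500

t=0: π = [0.3000, 0.2000, 0.3000, 0.2000], E[r] = -1.2000, γ^t·E[r] = -1.200000, running G = -1.200000
t=1: π = [0.1900, 0.2300, 0.3600, 0.2200], E[r] = -1.0100, γ^t·E[r] = -0.808000, running G = -2.008000
t=2: π = [0.2030, 0.2030, 0.3540, 0.2400], E[r] = -0.8770, γ^t·E[r] = -0.561280, running G = -2.569280
t=3: π = [0.2037, 0.2015, 0.3594, 0.2354], E[r] = -0.9153, γ^t·E[r] = -0.468634, running G = -3.037914
t=4: π = [0.2032, 0.2014, 0.3597, 0.2357], E[r] = -0.9128, γ^t·E[r] = -0.373895, running G = -3.411809
t=5: π = [0.2033, 0.2012, 0.3597, 0.2358], E[r] = -0.9124, γ^t·E[r] = -0.298980, running G = -3.710789
t=6: π = [0.2033, 0.2012, 0.3598, 0.2358], E[r] = -0.9126, γ^t·E[r] = -0.239238, running G = -3.950027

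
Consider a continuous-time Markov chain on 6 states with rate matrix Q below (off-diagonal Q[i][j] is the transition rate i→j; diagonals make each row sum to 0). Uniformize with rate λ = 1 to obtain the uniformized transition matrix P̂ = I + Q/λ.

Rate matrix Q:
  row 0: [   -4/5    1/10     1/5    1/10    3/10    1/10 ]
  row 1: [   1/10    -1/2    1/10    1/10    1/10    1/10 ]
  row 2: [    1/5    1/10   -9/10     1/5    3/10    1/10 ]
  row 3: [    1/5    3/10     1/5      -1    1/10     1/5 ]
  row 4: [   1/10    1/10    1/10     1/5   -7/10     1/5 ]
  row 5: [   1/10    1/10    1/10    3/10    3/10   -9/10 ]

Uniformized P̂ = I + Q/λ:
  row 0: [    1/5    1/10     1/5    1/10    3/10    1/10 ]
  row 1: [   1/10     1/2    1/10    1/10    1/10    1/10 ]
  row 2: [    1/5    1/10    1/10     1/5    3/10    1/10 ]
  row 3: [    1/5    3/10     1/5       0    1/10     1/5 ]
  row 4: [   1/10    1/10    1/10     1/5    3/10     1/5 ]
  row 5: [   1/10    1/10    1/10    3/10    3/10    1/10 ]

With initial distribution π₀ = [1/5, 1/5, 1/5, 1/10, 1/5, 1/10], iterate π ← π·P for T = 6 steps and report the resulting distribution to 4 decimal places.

π = [0.1419, 0.2160, 0.1290, 0.1483, 0.2272, 0.1376]

t=0: π = [0.2000, 0.2000, 0.2000, 0.1000, 0.2000, 0.1000]
t=1: π = [0.1500, 0.2000, 0.1300, 0.1500, 0.2400, 0.1300]
t=2: π = [0.1430, 0.2100, 0.1300, 0.1480, 0.2300, 0.1390]
t=3: π = [0.1421, 0.2136, 0.1291, 0.1490, 0.2284, 0.1378]
t=4: π = [0.1420, 0.2152, 0.1291, 0.1484, 0.2275, 0.1377]
t=5: π = [0.1420, 0.2158, 0.1290, 0.1484, 0.2273, 0.1376]
t=6: π = [0.1419, 0.2160, 0.1290, 0.1483, 0.2272, 0.1376]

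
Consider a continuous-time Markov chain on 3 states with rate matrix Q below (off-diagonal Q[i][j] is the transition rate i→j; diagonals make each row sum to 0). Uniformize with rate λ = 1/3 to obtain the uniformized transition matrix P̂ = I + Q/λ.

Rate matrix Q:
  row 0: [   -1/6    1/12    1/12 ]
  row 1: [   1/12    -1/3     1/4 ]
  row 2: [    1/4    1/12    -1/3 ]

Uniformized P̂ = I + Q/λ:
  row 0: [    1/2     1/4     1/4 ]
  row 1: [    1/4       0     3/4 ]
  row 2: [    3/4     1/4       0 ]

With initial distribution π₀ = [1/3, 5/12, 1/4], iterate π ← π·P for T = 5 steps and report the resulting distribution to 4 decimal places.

π = [0.5181, 0.1998, 0.2821]

t=0: π = [0.3333, 0.4167, 0.2500]
t=1: π = [0.4583, 0.1458, 0.3958]
t=2: π = [0.5625, 0.2135, 0.2240]
t=3: π = [0.5026, 0.1966, 0.3008]
t=4: π = [0.5260, 0.2008, 0.2731]
t=5: π = [0.5181, 0.1998, 0.2821]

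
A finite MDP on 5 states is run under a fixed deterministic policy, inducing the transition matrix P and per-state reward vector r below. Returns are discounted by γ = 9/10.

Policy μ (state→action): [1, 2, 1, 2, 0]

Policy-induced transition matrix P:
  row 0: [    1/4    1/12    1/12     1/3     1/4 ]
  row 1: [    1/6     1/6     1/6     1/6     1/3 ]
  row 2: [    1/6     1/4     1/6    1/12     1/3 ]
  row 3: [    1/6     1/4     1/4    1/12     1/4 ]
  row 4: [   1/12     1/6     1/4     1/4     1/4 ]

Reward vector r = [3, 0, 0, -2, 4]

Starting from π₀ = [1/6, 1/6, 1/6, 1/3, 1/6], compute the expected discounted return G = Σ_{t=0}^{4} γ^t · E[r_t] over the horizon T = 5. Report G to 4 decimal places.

G = 4.3393

t=0: π = [0.1667, 0.1667, 0.1667, 0.3333, 0.1667], E[r] = 0.5000, γ^t·E[r] = 0.500000, running G = 0.500000
t=1: π = [0.1667, 0.1944, 0.1944, 0.1667, 0.2778], E[r] = 1.2778, γ^t·E[r] = 1.150000, running G = 1.650000
t=2: π = [0.1574, 0.1829, 0.1898, 0.1875, 0.2824], E[r] = 1.2269, γ^t·E[r] = 0.993750, running G = 2.643750
t=3: π = [0.1563, 0.1850, 0.1927, 0.1850, 0.2811], E[r] = 1.2230, γ^t·E[r] = 0.891563, running G = 3.535313
t=4: π = [0.1563, 0.1851, 0.1925, 0.1847, 0.2815], E[r] = 1.2254, γ^t·E[r] = 0.803978, running G = 4.339290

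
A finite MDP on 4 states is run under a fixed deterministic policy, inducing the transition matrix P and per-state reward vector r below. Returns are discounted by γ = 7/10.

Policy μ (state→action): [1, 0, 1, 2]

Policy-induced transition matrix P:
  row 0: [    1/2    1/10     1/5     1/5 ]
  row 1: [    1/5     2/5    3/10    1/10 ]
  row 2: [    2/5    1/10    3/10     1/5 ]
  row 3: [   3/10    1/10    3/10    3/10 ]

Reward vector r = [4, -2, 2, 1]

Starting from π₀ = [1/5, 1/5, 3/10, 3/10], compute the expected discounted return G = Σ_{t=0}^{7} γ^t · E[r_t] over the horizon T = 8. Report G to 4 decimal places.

t=0: π = [0.2000, 0.2000, 0.3000, 0.3000], E[r] = 1.3000, γ^t·E[r] = 1.300000, running G = 1.300000
t=1: π = [0.3500, 0.1600, 0.2800, 0.2100], E[r] = 1.8500, γ^t·E[r] = 1.295000, running G = 2.595000
t=2: π = [0.3820, 0.1480, 0.2650, 0.2050], E[r] = 1.9670, γ^t·E[r] = 0.963830, running G = 3.558830
t=3: π = [0.3881, 0.1444, 0.2618, 0.2057], E[r] = 1.9929, γ^t·E[r] = 0.683565, running G = 4.242395
t=4: π = [0.3894, 0.1433, 0.2612, 0.2061], E[r] = 1.9993, γ^t·E[r] = 0.480034, running G = 4.722429
t=5: π = [0.3897, 0.1430, 0.2611, 0.2063], E[r] = 2.0011, γ^t·E[r] = 0.336317, running G = 5.058746
t=6: π = [0.3897, 0.1429, 0.2610, 0.2063], E[r] = 2.0016, γ^t·E[r] = 0.235481, running G = 5.294227
t=7: π = [0.3898, 0.1429, 0.2610, 0.2063], E[r] = 2.0017, γ^t·E[r] = 0.164849, running G = 5.459075

G = 5.4591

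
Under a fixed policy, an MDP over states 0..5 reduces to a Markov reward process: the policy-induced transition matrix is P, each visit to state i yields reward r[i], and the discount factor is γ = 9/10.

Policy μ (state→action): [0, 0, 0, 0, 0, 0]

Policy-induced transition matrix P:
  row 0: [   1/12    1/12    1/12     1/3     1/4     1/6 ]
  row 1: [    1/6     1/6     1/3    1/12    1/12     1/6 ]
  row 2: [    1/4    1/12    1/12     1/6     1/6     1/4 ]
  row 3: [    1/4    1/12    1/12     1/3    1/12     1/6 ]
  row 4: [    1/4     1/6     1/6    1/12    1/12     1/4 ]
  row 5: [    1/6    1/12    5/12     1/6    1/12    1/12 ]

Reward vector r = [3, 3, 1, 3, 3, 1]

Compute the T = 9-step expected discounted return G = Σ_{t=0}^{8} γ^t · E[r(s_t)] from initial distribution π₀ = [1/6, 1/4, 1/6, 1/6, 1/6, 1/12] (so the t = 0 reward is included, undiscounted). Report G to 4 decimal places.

G = 14.1755

t=0: π = [0.1667, 0.2500, 0.1667, 0.1667, 0.1667, 0.0833], E[r] = 2.5000, γ^t·E[r] = 2.500000, running G = 2.500000
t=1: π = [0.1944, 0.1181, 0.1875, 0.1875, 0.1250, 0.1875], E[r] = 2.2500, γ^t·E[r] = 2.025000, running G = 4.525000
t=2: π = [0.1921, 0.1036, 0.1858, 0.2101, 0.1314, 0.1771], E[r] = 2.2743, γ^t·E[r] = 1.842188, running G = 6.367188
t=3: π = [0.1946, 0.1029, 0.1792, 0.2141, 0.1308, 0.1783], E[r] = 2.2849, γ^t·E[r] = 1.665703, running G = 8.032891
t=4: π = [0.1941, 0.1028, 0.1794, 0.2153, 0.1307, 0.1776], E[r] = 2.2859, γ^t·E[r] = 1.499776, running G = 9.532667
t=5: π = [0.1943, 0.1028, 0.1791, 0.2154, 0.1306, 0.1777], E[r] = 2.2863, γ^t·E[r] = 1.350040, running G = 10.882707
t=6: π = [0.1942, 0.1028, 0.1792, 0.2155, 0.1306, 0.1777], E[r] = 2.2863, γ^t·E[r] = 1.215059, running G = 12.097766
t=7: π = [0.1943, 0.1028, 0.1791, 0.2155, 0.1306, 0.1777], E[r] = 2.2864, γ^t·E[r] = 1.093561, running G = 13.191327
t=8: π = [0.1943, 0.1028, 0.1791, 0.2155, 0.1306, 0.1777], E[r] = 2.2864, γ^t·E[r] = 0.984206, running G = 14.175533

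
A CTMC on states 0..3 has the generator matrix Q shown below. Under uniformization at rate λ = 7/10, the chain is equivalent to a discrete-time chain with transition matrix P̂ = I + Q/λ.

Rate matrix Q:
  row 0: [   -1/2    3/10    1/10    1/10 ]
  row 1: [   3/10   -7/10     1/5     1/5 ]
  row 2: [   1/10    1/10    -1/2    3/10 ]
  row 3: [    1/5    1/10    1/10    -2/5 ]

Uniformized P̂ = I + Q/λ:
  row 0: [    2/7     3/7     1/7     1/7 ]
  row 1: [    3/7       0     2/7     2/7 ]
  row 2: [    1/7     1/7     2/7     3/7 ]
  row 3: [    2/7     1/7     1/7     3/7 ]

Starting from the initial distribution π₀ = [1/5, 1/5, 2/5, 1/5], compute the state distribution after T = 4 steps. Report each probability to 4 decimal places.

t=0: π = [0.2000, 0.2000, 0.4000, 0.2000]
t=1: π = [0.2571, 0.1714, 0.2286, 0.3429]
t=2: π = [0.2776, 0.1918, 0.2000, 0.3306]
t=3: π = [0.2845, 0.1948, 0.1988, 0.3219]
t=4: π = [0.2851, 0.1963, 0.1991, 0.3195]

π = [0.2851, 0.1963, 0.1991, 0.3195]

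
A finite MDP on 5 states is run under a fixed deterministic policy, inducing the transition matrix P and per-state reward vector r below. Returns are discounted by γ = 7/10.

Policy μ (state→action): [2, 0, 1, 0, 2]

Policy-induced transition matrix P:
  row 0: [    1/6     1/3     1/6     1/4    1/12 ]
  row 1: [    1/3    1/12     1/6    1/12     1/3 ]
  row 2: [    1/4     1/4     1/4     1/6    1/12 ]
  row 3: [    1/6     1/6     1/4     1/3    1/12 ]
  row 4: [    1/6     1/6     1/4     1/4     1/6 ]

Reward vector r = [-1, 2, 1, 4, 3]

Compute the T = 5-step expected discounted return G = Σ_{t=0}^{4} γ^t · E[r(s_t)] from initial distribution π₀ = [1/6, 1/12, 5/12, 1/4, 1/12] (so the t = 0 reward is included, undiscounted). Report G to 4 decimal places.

G = 4.6680

t=0: π = [0.1667, 0.0833, 0.4167, 0.2500, 0.0833], E[r] = 1.6667, γ^t·E[r] = 1.666667, running G = 1.666667
t=1: π = [0.2153, 0.2222, 0.2292, 0.2222, 0.1111], E[r] = 1.6806, γ^t·E[r] = 1.176389, running G = 2.843056
t=2: π = [0.2228, 0.2031, 0.2135, 0.2124, 0.1481], E[r] = 1.6910, γ^t·E[r] = 0.828576, running G = 3.671632
t=3: π = [0.2183, 0.2047, 0.2145, 0.2160, 0.1465], E[r] = 1.7091, γ^t·E[r] = 0.586223, running G = 4.257855
t=4: π = [0.2187, 0.2039, 0.2148, 0.2160, 0.1467], E[r] = 1.7080, γ^t·E[r] = 0.410098, running G = 4.667952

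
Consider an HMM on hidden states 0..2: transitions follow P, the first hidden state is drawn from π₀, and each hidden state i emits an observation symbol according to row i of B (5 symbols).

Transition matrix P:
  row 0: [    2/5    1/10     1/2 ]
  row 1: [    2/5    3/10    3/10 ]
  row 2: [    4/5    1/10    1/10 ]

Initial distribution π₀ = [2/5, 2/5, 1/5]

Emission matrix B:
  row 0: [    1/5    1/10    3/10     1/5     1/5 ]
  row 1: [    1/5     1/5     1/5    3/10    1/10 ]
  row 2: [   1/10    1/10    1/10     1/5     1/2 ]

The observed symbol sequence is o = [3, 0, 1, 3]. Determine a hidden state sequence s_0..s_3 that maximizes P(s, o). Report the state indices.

t=0: δ = [8.000e-02, 1.200e-01, 4.000e-02]  (obs o_0=3)
t=1: δ = [9.600e-03, 7.200e-03, 4.000e-03]  ψ = [1, 1, 0]  (obs o_1=0)
t=2: δ = [3.840e-04, 4.320e-04, 4.800e-04]  ψ = [0, 1, 0]  (obs o_2=1)
t=3: δ = [7.680e-05, 3.888e-05, 3.840e-05]  ψ = [2, 1, 0]  (obs o_3=3)
backtrack: best end state = 0; path = [1, 0, 2, 0]

path = [1, 0, 2, 0]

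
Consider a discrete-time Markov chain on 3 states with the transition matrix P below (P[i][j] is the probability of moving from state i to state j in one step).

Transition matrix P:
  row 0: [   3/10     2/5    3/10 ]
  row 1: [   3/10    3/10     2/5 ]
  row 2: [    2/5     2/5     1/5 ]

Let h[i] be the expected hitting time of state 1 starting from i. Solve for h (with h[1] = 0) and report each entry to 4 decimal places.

h = [2.5000, 0.0000, 2.5000]

First-step conditioning: h[1] = 0; for i ≠ 1, h[i] = 1 + Σ_k P[i][k]·h[k].
  h[0] = 1 + 3/10·h[0] + 3/10·h[2]
  h[2] = 1 + 2/5·h[0] + 1/5·h[2]
Solving the 2×2 linear system over states ≠ 1 gives exactly h = [5/2, 0, 5/2] (h[1] = 0 is the target).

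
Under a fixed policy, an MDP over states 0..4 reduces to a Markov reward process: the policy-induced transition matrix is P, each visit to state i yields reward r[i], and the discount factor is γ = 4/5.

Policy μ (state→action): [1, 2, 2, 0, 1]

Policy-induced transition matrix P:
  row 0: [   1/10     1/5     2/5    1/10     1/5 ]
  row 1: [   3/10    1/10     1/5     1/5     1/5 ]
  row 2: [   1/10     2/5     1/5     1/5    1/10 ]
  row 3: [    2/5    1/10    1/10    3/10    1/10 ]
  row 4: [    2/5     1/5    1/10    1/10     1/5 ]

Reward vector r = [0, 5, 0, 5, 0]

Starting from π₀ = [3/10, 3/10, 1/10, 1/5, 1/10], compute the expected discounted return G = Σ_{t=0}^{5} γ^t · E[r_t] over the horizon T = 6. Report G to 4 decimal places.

G = 7.5252

t=0: π = [0.3000, 0.3000, 0.1000, 0.2000, 0.1000], E[r] = 2.5000, γ^t·E[r] = 2.500000, running G = 2.500000
t=1: π = [0.2500, 0.1700, 0.2300, 0.1800, 0.1700], E[r] = 1.7500, γ^t·E[r] = 1.400000, running G = 3.900000
t=2: π = [0.2390, 0.2110, 0.2150, 0.1760, 0.1590], E[r] = 1.9350, γ^t·E[r] = 1.238400, running G = 5.138400
t=3: π = [0.2427, 0.2043, 0.2143, 0.1778, 0.1609], E[r] = 1.9105, γ^t·E[r] = 0.978176, running G = 6.116576
t=4: π = [0.2425, 0.2047, 0.2147, 0.1774, 0.1608], E[r] = 1.9104, γ^t·E[r] = 0.782479, running G = 6.899055
t=5: π = [0.2424, 0.2047, 0.2147, 0.1774, 0.1608], E[r] = 1.9107, γ^t·E[r] = 0.626103, running G = 7.525158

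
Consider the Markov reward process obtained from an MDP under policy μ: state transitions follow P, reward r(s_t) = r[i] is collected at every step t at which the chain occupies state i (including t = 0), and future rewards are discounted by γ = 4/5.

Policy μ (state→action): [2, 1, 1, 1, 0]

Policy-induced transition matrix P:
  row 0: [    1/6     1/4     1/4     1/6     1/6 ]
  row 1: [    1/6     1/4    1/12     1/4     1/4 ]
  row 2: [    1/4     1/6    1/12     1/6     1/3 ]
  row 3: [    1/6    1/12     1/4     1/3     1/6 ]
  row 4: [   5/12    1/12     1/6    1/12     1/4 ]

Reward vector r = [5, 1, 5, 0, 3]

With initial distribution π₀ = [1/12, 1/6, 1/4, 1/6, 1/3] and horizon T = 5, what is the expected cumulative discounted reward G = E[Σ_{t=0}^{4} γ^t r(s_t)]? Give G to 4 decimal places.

G = 9.8153

t=0: π = [0.0833, 0.1667, 0.2500, 0.1667, 0.3333], E[r] = 2.8333, γ^t·E[r] = 2.833333, running G = 2.833333
t=1: π = [0.2708, 0.1458, 0.1528, 0.1806, 0.2500], E[r] = 3.0139, γ^t·E[r] = 2.411111, running G = 5.244444
t=2: π = [0.2419, 0.1655, 0.1794, 0.1881, 0.2251], E[r] = 2.9473, γ^t·E[r] = 1.886296, running G = 7.130741
t=3: π = [0.2379, 0.1662, 0.1738, 0.1930, 0.2291], E[r] = 2.9118, γ^t·E[r] = 1.490840, running G = 8.621580
t=4: π = [0.2384, 0.1652, 0.1743, 0.1936, 0.2286], E[r] = 2.9142, γ^t·E[r] = 1.193674, running G = 9.815254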